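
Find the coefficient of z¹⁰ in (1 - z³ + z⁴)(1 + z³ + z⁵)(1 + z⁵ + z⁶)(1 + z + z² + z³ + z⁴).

4

(1 - z³ + z⁴) has coefficients 1,0,0,-1,1 for degrees 0…4.
(1 + z³ + z⁵) has coefficients 1,0,0,1,0,1,0,0,0,0,0 for degrees 0…10.
Multiplying by (1 + z⁵ + z⁶) gives running coefficients 1,0,0,1,0,2,1,0,1,1,1 for degrees 0…10.
Finally multiplying by (1 + z + z² + z³ + z⁴), the product of all factors after the first has coefficients 1,1,1,2,2,3,4,4,4,5,4 for degrees 0…10.
[z¹⁰] = 1·4 − 1·4 + 1·4 = 4.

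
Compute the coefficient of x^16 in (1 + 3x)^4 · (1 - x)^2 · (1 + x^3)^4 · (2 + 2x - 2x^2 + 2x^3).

252

(1 + 3x)^4 has coefficients 1,12,54,108,81 for degrees 0…4.
(1 - x)^2 has coefficients 1,-2,1,0,0,0,0,0,0,0,0,0,0,0,0,0,0 for degrees 0…16.
Multiplying by (1 + x^3)^4 gives running coefficients 1,-2,1,4,-8,4,6,-12,6,4,-8,4,1,-2,1,0,0 for degrees 0…16.
Finally multiplying by (2 + 2x - 2x^2 + 2x^3), the product of all factors after the first has coefficients 2,-2,-4,16,-14,-14,44,-36,-16,56,-44,-4,34,-26,4,8,-6 for degrees 0…16.
[x^16] = 1·(-6) + 12·8 + 54·4 + 108·(-26) + 81·34 = 252.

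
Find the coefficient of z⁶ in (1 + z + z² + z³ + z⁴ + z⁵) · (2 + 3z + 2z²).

(1 + z + z² + z³ + z⁴ + z⁵) has coefficients 1,1,1,1,1,1 for degrees 0…5.
(2 + 3z + 2z²) has coefficients 2,3,2,0,0,0,0 for degrees 0…6.
[z⁶] = 1·0 + 1·0 + 1·0 + 1·0 + 1·2 + 1·3 = 5.

5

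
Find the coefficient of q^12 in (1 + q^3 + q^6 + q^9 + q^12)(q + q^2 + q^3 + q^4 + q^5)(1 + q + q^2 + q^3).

6

(1 + q^3 + q^6 + q^9 + q^12) has coefficients 1,0,0,1,0,0,1,0,0,1,0,0,1 for degrees 0…12.
(q + q^2 + q^3 + q^4 + q^5) has coefficients 0,1,1,1,1,1,0,0,0,0,0,0,0 for degrees 0…12.
Finally multiplying by (1 + q + q^2 + q^3), the product of all factors after the first has coefficients 0,1,2,3,4,4,3,2,1,0,0,0,0 for degrees 0…12.
[q^12] = 1·0 + 1·0 + 1·3 + 1·3 + 1·0 = 6.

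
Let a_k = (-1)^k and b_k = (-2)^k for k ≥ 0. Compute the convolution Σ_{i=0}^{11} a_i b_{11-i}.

Write out a_i and b_{11-i} for i = 0,…,11 and sum the products.
Σ = 1·(-2048) − 1·1024 + 1·(-512) − 1·256 + 1·(-128) − 1·64 + 1·(-32) − 1·16 + 1·(-8) − 1·4 + 1·(-2) − 1·1 = -4095.

-4095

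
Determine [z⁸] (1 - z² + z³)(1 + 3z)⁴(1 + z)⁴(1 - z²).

(1 - z² + z³) has coefficients 1,0,-1,1 for degrees 0…3.
(1 + 3z)⁴ has coefficients 1,12,54,108,81,0,0,0,0 for degrees 0…8.
Multiplying by (1 + z)⁴ gives running coefficients 1,16,108,400,886,1200,972,432,81 for degrees 0…8.
Finally multiplying by (1 - z²), the product of all factors after the first has coefficients 1,16,107,384,778,800,86,-768,-891 for degrees 0…8.
[z⁸] = 1·(-891) − 1·86 + 1·800 = -177.

-177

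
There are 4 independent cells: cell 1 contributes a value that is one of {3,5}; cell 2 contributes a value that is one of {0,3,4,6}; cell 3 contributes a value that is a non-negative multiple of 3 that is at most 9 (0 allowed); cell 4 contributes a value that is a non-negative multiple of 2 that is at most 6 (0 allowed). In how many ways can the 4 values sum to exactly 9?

The generating function for the choices is (q^3 + q^5)·(1 + q^3 + q^4 + q^6)·(1 + q^3 + q^6 + q^9)·(1 + q^2 + q^4 + q^6); the count is [q^9].
(q^3 + q^5) has coefficients 0,0,0,1,0,1 for degrees 0…5.
(1 + q^3 + q^4 + q^6) has coefficients 1,0,0,1,1,0,1,0,0,0 for degrees 0…9.
Multiplying by (1 + q^3 + q^6 + q^9) gives running coefficients 1,0,0,2,1,0,3,1,0,3 for degrees 0…9.
Finally multiplying by (1 + q^2 + q^4 + q^6), the product of all factors after the first has coefficients 1,0,1,2,2,2,5,3,4,6 for degrees 0…9.
[q^9] = 1·5 + 1·2 = 7.

7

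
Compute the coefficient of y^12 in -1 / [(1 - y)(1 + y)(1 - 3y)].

Partial fractions give a closed form: a_n = (1/4)·1^n + (-1/8)·(-1)^n + (-9/8)·3^n.
At n = 12: a_12 = -597871.

-597871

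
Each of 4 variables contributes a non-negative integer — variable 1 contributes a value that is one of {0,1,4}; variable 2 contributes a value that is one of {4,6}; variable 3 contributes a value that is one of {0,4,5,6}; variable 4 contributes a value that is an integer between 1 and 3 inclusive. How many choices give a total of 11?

The generating function for the choices is (1 + q + q⁴)·(q⁴ + q⁶)·(1 + q⁴ + q⁵ + q⁶)·(q + q² + q³); the count is [q¹¹].
(1 + q + q⁴) has coefficients 1,1,0,0,1 for degrees 0…4.
(q⁴ + q⁶) has coefficients 0,0,0,0,1,0,1,0,0,0,0,0 for degrees 0…11.
Multiplying by (1 + q⁴ + q⁵ + q⁶) gives running coefficients 0,0,0,0,1,0,1,0,1,1,2,1 for degrees 0…11.
Finally multiplying by (q + q² + q³), the product of all factors after the first has coefficients 0,0,0,0,0,1,1,2,1,2,2,4 for degrees 0…11.
[q¹¹] = 1·4 + 1·2 + 1·2 = 8.

8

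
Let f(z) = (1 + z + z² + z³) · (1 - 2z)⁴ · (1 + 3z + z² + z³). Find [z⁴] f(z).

(1 + z + z² + z³) has coefficients 1,1,1,1 for degrees 0…3.
(1 - 2z)⁴ has coefficients 1,-8,24,-32,16 for degrees 0…4.
Finally multiplying by (1 + 3z + z² + z³), the product of all factors after the first has coefficients 1,-5,1,33,-64 for degrees 0…4.
[z⁴] = 1·(-64) + 1·33 + 1·1 + 1·(-5) = -35.

-35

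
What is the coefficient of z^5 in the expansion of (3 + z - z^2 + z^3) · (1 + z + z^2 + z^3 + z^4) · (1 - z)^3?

(3 + z - z^2 + z^3) has coefficients 3,1,-1,1 for degrees 0…3.
(1 + z + z^2 + z^3 + z^4) has coefficients 1,1,1,1,1,0 for degrees 0…5.
Finally multiplying by (1 - z)^3, the product of all factors after the first has coefficients 1,-2,1,0,0,-1 for degrees 0…5.
[z^5] = 3·(-1) + 1·0 − 1·0 + 1·1 = -2.

-2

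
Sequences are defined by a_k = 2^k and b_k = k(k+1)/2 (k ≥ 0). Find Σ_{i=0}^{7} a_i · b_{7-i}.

466

The convolution is the t^7 coefficient of A(t)B(t).
Σ = 1·28 + 2·21 + 4·15 + 8·10 + 16·6 + 32·3 + 64·1 + 128·0 = 466.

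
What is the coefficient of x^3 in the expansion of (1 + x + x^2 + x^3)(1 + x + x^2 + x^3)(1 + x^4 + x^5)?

4

(1 + x + x^2 + x^3) has coefficients 1,1,1,1 for degrees 0…3.
(1 + x + x^2 + x^3) has coefficients 1,1,1,1 for degrees 0…3.
Finally multiplying by (1 + x^4 + x^5), the product of all factors after the first has coefficients 1,1,1,1 for degrees 0…3.
[x^3] = 1·1 + 1·1 + 1·1 + 1·1 = 4.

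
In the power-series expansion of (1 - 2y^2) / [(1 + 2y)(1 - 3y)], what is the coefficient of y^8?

The denominator gives the recurrence a_n = a_(n−1) + 6a_(n−2) for n ≥ 3; the numerator fixes a_0 = 1, a_1 = 1, a_2 = 5.
Iterating: 1, 1, 5, 11, 41, 107, 353, 995, 3113, so a_8 = 3113.

3113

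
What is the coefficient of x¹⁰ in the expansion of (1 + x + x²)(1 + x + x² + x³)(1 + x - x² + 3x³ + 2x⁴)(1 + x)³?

(1 + x + x²) has coefficients 1,1,1 for degrees 0…2.
(1 + x + x² + x³) has coefficients 1,1,1,1,0,0,0,0,0,0,0 for degrees 0…10.
Multiplying by (1 + x - x² + 3x³ + 2x⁴) gives running coefficients 1,2,1,4,5,4,5,2,0,0,0 for degrees 0…10.
Finally multiplying by (1 + x)³, the product of all factors after the first has coefficients 1,5,10,14,22,32,36,34,25,11,2 for degrees 0…10.
[x¹⁰] = 1·2 + 1·11 + 1·25 = 38.

38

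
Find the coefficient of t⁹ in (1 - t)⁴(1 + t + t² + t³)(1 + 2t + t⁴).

3

(1 - t)⁴ has coefficients 1,-4,6,-4,1 for degrees 0…4.
(1 + t + t² + t³) has coefficients 1,1,1,1,0,0,0,0,0,0 for degrees 0…9.
Finally multiplying by (1 + 2t + t⁴), the product of all factors after the first has coefficients 1,3,3,3,3,1,1,1,0,0 for degrees 0…9.
[t⁹] = 1·0 − 4·0 + 6·1 − 4·1 + 1·1 = 3.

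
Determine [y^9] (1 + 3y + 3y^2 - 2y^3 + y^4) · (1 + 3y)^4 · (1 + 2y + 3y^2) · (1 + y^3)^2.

5845

(1 + 3y + 3y^2 - 2y^3 + y^4) has coefficients 1,3,3,-2,1 for degrees 0…4.
(1 + 3y)^4 has coefficients 1,12,54,108,81,0,0,0,0,0 for degrees 0…9.
Multiplying by (1 + 2y + 3y^2) gives running coefficients 1,14,81,252,459,486,243,0,0,0 for degrees 0…9.
Finally multiplying by (1 + y^3)^2, the product of all factors after the first has coefficients 1,14,81,254,487,648,748,932,1053,738 for degrees 0…9.
[y^9] = 1·738 + 3·1053 + 3·932 − 2·748 + 1·648 = 5845.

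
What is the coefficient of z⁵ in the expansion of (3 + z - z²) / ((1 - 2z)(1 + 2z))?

16

The denominator gives the recurrence a_n = 4a_(n−2) for n ≥ 3; the numerator fixes a_0 = 3, a_1 = 1, a_2 = 11.
Iterating: 3, 1, 11, 4, 44, 16, so a_5 = 16.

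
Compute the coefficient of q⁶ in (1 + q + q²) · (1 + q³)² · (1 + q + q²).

(1 + q + q²) has coefficients 1,1,1 for degrees 0…2.
(1 + q³)² has coefficients 1,0,0,2,0,0,1 for degrees 0…6.
Finally multiplying by (1 + q + q²), the product of all factors after the first has coefficients 1,1,1,2,2,2,1 for degrees 0…6.
[q⁶] = 1·1 + 1·2 + 1·2 = 5.

5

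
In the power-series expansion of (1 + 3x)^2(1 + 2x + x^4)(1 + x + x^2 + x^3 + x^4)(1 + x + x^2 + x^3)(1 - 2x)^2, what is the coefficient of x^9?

252

(1 + 3x)^2 has coefficients 1,6,9 for degrees 0…2.
(1 + 2x + x^4) has coefficients 1,2,0,0,1,0,0,0,0,0 for degrees 0…9.
Multiplying by (1 + x + x^2 + x^3 + x^4) gives running coefficients 1,3,3,3,4,3,1,1,1,0 for degrees 0…9.
Multiplying by (1 + x + x^2 + x^3) gives running coefficients 1,4,7,10,13,13,11,9,6,3 for degrees 0…9.
Finally multiplying by (1 - 2x)^2, the product of all factors after the first has coefficients 1,0,-5,-2,1,1,11,17,14,15 for degrees 0…9.
[x^9] = 1·15 + 6·14 + 9·17 = 252.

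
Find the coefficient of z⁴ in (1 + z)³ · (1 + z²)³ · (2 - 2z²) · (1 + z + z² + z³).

(1 + z)³ has coefficients 1,3,3,1 for degrees 0…3.
(1 + z²)³ has coefficients 1,0,3,0,3 for degrees 0…4.
Multiplying by (2 - 2z²) gives running coefficients 2,0,4,0,0 for degrees 0…4.
Finally multiplying by (1 + z + z² + z³), the product of all factors after the first has coefficients 2,2,6,6,4 for degrees 0…4.
[z⁴] = 1·4 + 3·6 + 3·6 + 1·2 = 42.

42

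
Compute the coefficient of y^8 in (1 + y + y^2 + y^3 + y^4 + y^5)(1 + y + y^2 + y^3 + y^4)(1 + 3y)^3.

272

(1 + y + y^2 + y^3 + y^4 + y^5) has coefficients 1,1,1,1,1,1 for degrees 0…5.
(1 + y + y^2 + y^3 + y^4) has coefficients 1,1,1,1,1,0,0,0,0 for degrees 0…8.
Finally multiplying by (1 + 3y)^3, the product of all factors after the first has coefficients 1,10,37,64,64,63,54,27,0 for degrees 0…8.
[y^8] = 1·0 + 1·27 + 1·54 + 1·63 + 1·64 + 1·64 = 272.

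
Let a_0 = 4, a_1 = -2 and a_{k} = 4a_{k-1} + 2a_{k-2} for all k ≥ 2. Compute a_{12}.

The ordinary generating function has denominator 1 - 4x - 2x^2.
Iterating the recurrence: a_0,…,a_{12} = 4, -2, 0, -4, -16, -72, -320, -1424, -6336, -28192, -125440, -558144, -2483456.

-2483456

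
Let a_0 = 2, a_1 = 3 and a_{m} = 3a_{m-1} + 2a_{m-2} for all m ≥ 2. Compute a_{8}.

25889

The ordinary generating function has denominator 1 - 3z - 2z^2.
Iterating the recurrence: a_0,…,a_{8} = 2, 3, 13, 45, 161, 573, 2041, 7269, 25889.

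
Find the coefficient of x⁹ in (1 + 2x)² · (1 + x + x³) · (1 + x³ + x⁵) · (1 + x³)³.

53

(1 + 2x)² has coefficients 1,4,4 for degrees 0…2.
(1 + x + x³) has coefficients 1,1,0,1,0,0,0,0,0,0 for degrees 0…9.
Multiplying by (1 + x³ + x⁵) gives running coefficients 1,1,0,2,1,1,2,0,1,0 for degrees 0…9.
Finally multiplying by (1 + x³)³, the product of all factors after the first has coefficients 1,1,0,5,4,1,11,6,4,13 for degrees 0…9.
[x⁹] = 1·13 + 4·4 + 4·6 = 53.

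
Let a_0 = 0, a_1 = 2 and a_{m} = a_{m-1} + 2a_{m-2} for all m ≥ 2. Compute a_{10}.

682

The ordinary generating function has denominator 1 - x - 2x^2.
Iterating the recurrence: a_0,…,a_{10} = 0, 2, 2, 6, 10, 22, 42, 86, 170, 342, 682.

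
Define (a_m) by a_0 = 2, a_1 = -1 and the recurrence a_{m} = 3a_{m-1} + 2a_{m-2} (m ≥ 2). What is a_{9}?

The ordinary generating function has denominator 1 - 3z - 2z^2.
Iterating the recurrence: a_0,…,a_{9} = 2, -1, 1, 1, 5, 17, 61, 217, 773, 2753.

2753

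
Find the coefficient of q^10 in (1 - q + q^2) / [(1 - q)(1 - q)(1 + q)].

The denominator gives the recurrence a_n = a_(n−1) + a_(n−2) − a_(n−3) for n ≥ 3; the numerator fixes a_0 = 1, a_1 = 0, a_2 = 2.
Iterating: 1, 0, 2, 1, 3, 2, 4, 3, 5, 4, 6, so a_10 = 6.

6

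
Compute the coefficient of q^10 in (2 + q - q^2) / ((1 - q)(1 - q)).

The denominator gives the recurrence a_n = 2a_(n−1) − a_(n−2) for n ≥ 3; the numerator fixes a_0 = 2, a_1 = 5, a_2 = 7.
Iterating: 2, 5, 7, 9, 11, 13, 15, 17, 19, 21, 23, so a_10 = 23.

23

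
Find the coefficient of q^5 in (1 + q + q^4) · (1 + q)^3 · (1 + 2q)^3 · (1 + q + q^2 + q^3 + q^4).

389

(1 + q + q^4) has coefficients 1,1,0,0,1 for degrees 0…4.
(1 + q)^3 has coefficients 1,3,3,1,0,0 for degrees 0…5.
Multiplying by (1 + 2q)^3 gives running coefficients 1,9,33,63,66,36 for degrees 0…5.
Finally multiplying by (1 + q + q^2 + q^3 + q^4), the product of all factors after the first has coefficients 1,10,43,106,172,207 for degrees 0…5.
[q^5] = 1·207 + 1·172 + 1·10 = 389.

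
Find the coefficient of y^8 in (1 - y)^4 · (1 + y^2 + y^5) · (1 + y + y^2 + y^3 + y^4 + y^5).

(1 - y)^4 has coefficients 1,-4,6,-4,1 for degrees 0…4.
(1 + y^2 + y^5) has coefficients 1,0,1,0,0,1,0,0,0 for degrees 0…8.
Finally multiplying by (1 + y + y^2 + y^3 + y^4 + y^5), the product of all factors after the first has coefficients 1,1,2,2,2,3,2,2,1 for degrees 0…8.
[y^8] = 1·1 − 4·2 + 6·2 − 4·3 + 1·2 = -5.

-5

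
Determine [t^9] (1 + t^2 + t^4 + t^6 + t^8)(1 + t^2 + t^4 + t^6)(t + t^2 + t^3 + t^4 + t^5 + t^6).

11

(1 + t^2 + t^4 + t^6 + t^8) has coefficients 1,0,1,0,1,0,1,0,1 for degrees 0…8.
(1 + t^2 + t^4 + t^6) has coefficients 1,0,1,0,1,0,1,0,0,0 for degrees 0…9.
Finally multiplying by (t + t^2 + t^3 + t^4 + t^5 + t^6), the product of all factors after the first has coefficients 0,1,1,2,2,3,3,3,3,2 for degrees 0…9.
[t^9] = 1·2 + 1·3 + 1·3 + 1·2 + 1·1 = 11.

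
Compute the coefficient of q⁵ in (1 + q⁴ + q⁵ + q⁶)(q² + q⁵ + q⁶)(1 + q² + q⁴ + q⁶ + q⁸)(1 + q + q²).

2

(1 + q⁴ + q⁵ + q⁶) has coefficients 1,0,0,0,1,1 for degrees 0…5.
(q² + q⁵ + q⁶) has coefficients 0,0,1,0,0,1 for degrees 0…5.
Multiplying by (1 + q² + q⁴ + q⁶ + q⁸) gives running coefficients 0,0,1,0,1,1 for degrees 0…5.
Finally multiplying by (1 + q + q²), the product of all factors after the first has coefficients 0,0,1,1,2,2 for degrees 0…5.
[q⁵] = 1·2 + 1·0 + 1·0 = 2.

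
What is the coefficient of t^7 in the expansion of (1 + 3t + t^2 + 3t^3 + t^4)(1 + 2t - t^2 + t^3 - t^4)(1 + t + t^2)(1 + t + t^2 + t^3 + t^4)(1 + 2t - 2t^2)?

41

(1 + 3t + t^2 + 3t^3 + t^4) has coefficients 1,3,1,3,1 for degrees 0…4.
(1 + 2t - t^2 + t^3 - t^4) has coefficients 1,2,-1,1,-1,0,0,0 for degrees 0…7.
Multiplying by (1 + t + t^2) gives running coefficients 1,3,2,2,-1,0,-1,0 for degrees 0…7.
Multiplying by (1 + t + t^2 + t^3 + t^4) gives running coefficients 1,4,6,8,7,6,2,0 for degrees 0…7.
Finally multiplying by (1 + 2t - 2t^2), the product of all factors after the first has coefficients 1,6,12,12,11,4,0,-8 for degrees 0…7.
[t^7] = 1·(-8) + 3·0 + 1·4 + 3·11 + 1·12 = 41.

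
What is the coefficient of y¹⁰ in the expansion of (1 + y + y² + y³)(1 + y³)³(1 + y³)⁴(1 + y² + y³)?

(1 + y + y² + y³) has coefficients 1,1,1,1 for degrees 0…3.
(1 + y³)³ has coefficients 1,0,0,3,0,0,3,0,0,1,0 for degrees 0…10.
Multiplying by (1 + y³)⁴ gives running coefficients 1,0,0,7,0,0,21,0,0,35,0 for degrees 0…10.
Finally multiplying by (1 + y² + y³), the product of all factors after the first has coefficients 1,0,1,8,0,7,28,0,21,56,0 for degrees 0…10.
[y¹⁰] = 1·0 + 1·56 + 1·21 + 1·0 = 77.

77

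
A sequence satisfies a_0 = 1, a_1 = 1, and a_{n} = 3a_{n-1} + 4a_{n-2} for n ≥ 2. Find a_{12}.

The ordinary generating function has denominator 1 - 3x - 4x^2.
Iterating the recurrence: a_0,…,a_{12} = 1, 1, 7, 25, 103, 409, 1639, 6553, 26215, 104857, 419431, 1677721, 6710887.

6710887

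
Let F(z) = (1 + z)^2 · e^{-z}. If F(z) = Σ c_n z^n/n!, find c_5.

The EGF product rule gives c_5 = Σ_{k_1+k_2=5} C(5; k_1,k_2) · ∏ g_i(k_i), where (1+z)^2 gives the falling factorial (2)_k; e^{-z} gives (-1)^k.
g_1(k) for k = 0…5: 1, 2, 2, 0, 0, 0.
g_2(k) for k = 0…5: 1, -1, 1, -1, 1, -1.
c_5 = Σ_k C(5,k)·g_1(k)·g_2(5−k) = 1·1·(-1) + 5·2·1 + 10·2·(-1) = −1 + 10 − 20 = -11.

-11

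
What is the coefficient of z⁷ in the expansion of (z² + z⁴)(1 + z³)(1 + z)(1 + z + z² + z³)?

(z² + z⁴) has coefficients 0,0,1,0,1 for degrees 0…4.
(1 + z³) has coefficients 1,0,0,1,0,0,0,0 for degrees 0…7.
Multiplying by (1 + z) gives running coefficients 1,1,0,1,1,0,0,0 for degrees 0…7.
Finally multiplying by (1 + z + z² + z³), the product of all factors after the first has coefficients 1,2,2,3,3,2,2,1 for degrees 0…7.
[z⁷] = 1·2 + 1·3 = 5.

5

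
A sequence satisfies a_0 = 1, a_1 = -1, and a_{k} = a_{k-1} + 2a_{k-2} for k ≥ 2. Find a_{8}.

The ordinary generating function has denominator 1 - q - 2q^2.
Iterating the recurrence: a_0,…,a_{8} = 1, -1, 1, -1, 1, -1, 1, -1, 1.

1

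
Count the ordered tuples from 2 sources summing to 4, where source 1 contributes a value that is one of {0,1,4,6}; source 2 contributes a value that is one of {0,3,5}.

The generating function for the choices is (1 + z + z^4 + z^6)·(1 + z^3 + z^5); the count is [z^4].
(1 + z + z^4 + z^6) has coefficients 1,1,0,0,1 for degrees 0…4.
(1 + z^3 + z^5) has coefficients 1,0,0,1,0 for degrees 0…4.
[z^4] = 1·0 + 1·1 + 1·1 = 2.

2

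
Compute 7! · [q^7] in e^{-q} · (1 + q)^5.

The EGF product rule gives c_7 = Σ_{k_1+k_2=7} C(7; k_1,k_2) · ∏ g_i(k_i), where e^{-q} gives (-1)^k; (1+q)^5 gives the falling factorial (5)_k.
g_1(k) for k = 0…7: 1, -1, 1, -1, 1, -1, 1, -1.
g_2(k) for k = 0…7: 1, 5, 20, 60, 120, 120, 0, 0.
c_7 = Σ_k C(7,k)·g_1(k)·g_2(7−k) = 21·1·120 + 35·(-1)·120 + 35·1·60 + 21·(-1)·20 + 7·1·5 + 1·(-1)·1 = 2520 − 4200 + 2100 − 420 + 35 − 1 = 34.

34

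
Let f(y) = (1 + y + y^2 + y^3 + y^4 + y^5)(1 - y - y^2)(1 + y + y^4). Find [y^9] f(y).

(1 + y + y^2 + y^3 + y^4 + y^5) has coefficients 1,1,1,1,1,1 for degrees 0…5.
(1 - y - y^2) has coefficients 1,-1,-1,0,0,0,0,0,0,0 for degrees 0…9.
Finally multiplying by (1 + y + y^4), the product of all factors after the first has coefficients 1,0,-2,-1,1,-1,-1,0,0,0 for degrees 0…9.
[y^9] = 1·0 + 1·0 + 1·0 + 1·(-1) + 1·(-1) + 1·1 = -1.

-1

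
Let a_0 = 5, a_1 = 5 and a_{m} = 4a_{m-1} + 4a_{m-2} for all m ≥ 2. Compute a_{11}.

53744640

The ordinary generating function has denominator 1 - 4q - 4q^2.
Iterating the recurrence: a_0,…,a_{11} = 5, 5, 40, 180, 880, 4240, 20480, 98880, 477440, 2305280, 11130880, 53744640.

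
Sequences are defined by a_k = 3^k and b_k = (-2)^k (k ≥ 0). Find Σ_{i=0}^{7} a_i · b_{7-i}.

Write out a_i and b_{7-i} for i = 0,…,7 and sum the products.
Σ = 1·(-128) + 3·64 + 9·(-32) + 27·16 + 81·(-8) + 243·4 + 729·(-2) + 2187·1 = 1261.

1261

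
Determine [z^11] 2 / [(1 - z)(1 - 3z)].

Partial fractions give a closed form: a_n = (-1)·1^n + (3)·3^n.
At n = 11: a_11 = 531440.

531440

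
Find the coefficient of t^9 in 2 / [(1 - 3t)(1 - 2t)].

116050

Partial fractions give a closed form: a_n = (6)·3^n + (-4)·2^n.
At n = 9: a_9 = 116050.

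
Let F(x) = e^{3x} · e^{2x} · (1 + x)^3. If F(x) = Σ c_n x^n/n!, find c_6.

143125

The EGF product rule gives c_6 = Σ_{k_1+k_2+k_3=6} C(6; k_1,k_2,k_3) · ∏ g_i(k_i), where e^{3x} gives (3)^k; e^{2x} gives (2)^k; (1+x)^3 gives the falling factorial (3)_k.
g_1(k) for k = 0…6: 1, 3, 9, 27, 81, 243, 729.
g_2(k) for k = 0…6: 1, 2, 4, 8, 16, 32, 64.
g_3(k) for k = 0…6: 1, 3, 6, 6, 0, 0, 0.
First combine the last two factors: h(k) = Σ_j C(k,j)·g_2(j)·g_3(k−j) for k = 0…6: 1, 5, 22, 86, 304, 992, 3040.
c_6 = Σ_k C(6,k)·g_1(k)·h(6−k) = 1·1·3040 + 6·3·992 + 15·9·304 + 20·27·86 + 15·81·22 + 6·243·5 + 1·729·1 = 3040 + 17856 + 41040 + 46440 + 26730 + 7290 + 729 = 143125.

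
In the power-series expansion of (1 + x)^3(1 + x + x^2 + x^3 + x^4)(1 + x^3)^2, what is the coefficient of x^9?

16

(1 + x)^3 has coefficients 1,3,3,1 for degrees 0…3.
(1 + x + x^2 + x^3 + x^4) has coefficients 1,1,1,1,1,0,0,0,0,0 for degrees 0…9.
Finally multiplying by (1 + x^3)^2, the product of all factors after the first has coefficients 1,1,1,3,3,2,3,3,1,1 for degrees 0…9.
[x^9] = 1·1 + 3·1 + 3·3 + 1·3 = 16.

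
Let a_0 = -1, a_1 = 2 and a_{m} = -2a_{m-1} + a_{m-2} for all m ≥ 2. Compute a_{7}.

408

The ordinary generating function has denominator 1 + 2z - z^2.
Iterating the recurrence: a_0,…,a_{7} = -1, 2, -5, 12, -29, 70, -169, 408.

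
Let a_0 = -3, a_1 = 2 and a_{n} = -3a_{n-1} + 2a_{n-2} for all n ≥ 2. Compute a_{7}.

The ordinary generating function has denominator 1 + 3x - 2x^2.
Iterating the recurrence: a_0,…,a_{7} = -3, 2, -12, 40, -144, 512, -1824, 6496.

6496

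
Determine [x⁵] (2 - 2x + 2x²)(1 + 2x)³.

16

(2 - 2x + 2x²) has coefficients 2,-2,2 for degrees 0…2.
(1 + 2x)³ has coefficients 1,6,12,8,0,0 for degrees 0…5.
[x⁵] = 2·0 − 2·0 + 2·8 = 16.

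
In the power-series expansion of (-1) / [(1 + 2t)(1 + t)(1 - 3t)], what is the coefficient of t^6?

Partial fractions give a closed form: a_n = (-4/5)·(-2)^n + (1/4)·(-1)^n + (-9/20)·3^n.
At n = 6: a_6 = -379.

-379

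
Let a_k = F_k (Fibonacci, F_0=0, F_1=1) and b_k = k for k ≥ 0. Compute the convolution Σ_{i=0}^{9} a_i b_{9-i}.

133

This is [x^9] in the product of the two ordinary generating functions.
Σ = 0·9 + 1·8 + 1·7 + 2·6 + 3·5 + 5·4 + 8·3 + 13·2 + 21·1 + 34·0 = 133.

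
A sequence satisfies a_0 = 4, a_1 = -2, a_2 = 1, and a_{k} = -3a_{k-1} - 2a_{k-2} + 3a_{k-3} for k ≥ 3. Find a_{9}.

-1049

The ordinary generating function has denominator 1 + 3z + 2z^2 - 3z^3.
Iterating the recurrence: a_0,…,a_{9} = 4, -2, 1, 13, -47, 118, -221, 286, -62, -1049.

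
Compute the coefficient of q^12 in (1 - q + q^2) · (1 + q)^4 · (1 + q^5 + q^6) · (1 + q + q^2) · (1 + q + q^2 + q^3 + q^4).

(1 - q + q^2) has coefficients 1,-1,1 for degrees 0…2.
(1 + q)^4 has coefficients 1,4,6,4,1,0,0,0,0,0,0,0,0 for degrees 0…12.
Multiplying by (1 + q^5 + q^6) gives running coefficients 1,4,6,4,1,1,5,10,10,5,1,0,0 for degrees 0…12.
Multiplying by (1 + q + q^2) gives running coefficients 1,5,11,14,11,6,7,16,25,25,16,6,1 for degrees 0…12.
Finally multiplying by (1 + q + q^2 + q^3 + q^4), the product of all factors after the first has coefficients 1,6,17,31,42,47,49,54,65,79,89,88,73 for degrees 0…12.
[q^12] = 1·73 − 1·88 + 1·89 = 74.

74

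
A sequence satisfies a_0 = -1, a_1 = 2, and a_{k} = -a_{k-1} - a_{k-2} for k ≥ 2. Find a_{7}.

The ordinary generating function has denominator 1 + y + y^2.
Iterating the recurrence: a_0,…,a_{7} = -1, 2, -1, -1, 2, -1, -1, 2.

2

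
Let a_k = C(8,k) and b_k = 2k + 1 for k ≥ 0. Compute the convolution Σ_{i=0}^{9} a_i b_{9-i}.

This is [x^9] in the product of the two ordinary generating functions.
Σ = 1·19 + 8·17 + 28·15 + 56·13 + 70·11 + 56·9 + 28·7 + 8·5 + 1·3 + 0·1 = 2816.

2816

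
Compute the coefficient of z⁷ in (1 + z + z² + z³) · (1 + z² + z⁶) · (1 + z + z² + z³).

4

(1 + z + z² + z³) has coefficients 1,1,1,1 for degrees 0…3.
(1 + z² + z⁶) has coefficients 1,0,1,0,0,0,1,0 for degrees 0…7.
Finally multiplying by (1 + z + z² + z³), the product of all factors after the first has coefficients 1,1,2,2,1,1,1,1 for degrees 0…7.
[z⁷] = 1·1 + 1·1 + 1·1 + 1·1 = 4.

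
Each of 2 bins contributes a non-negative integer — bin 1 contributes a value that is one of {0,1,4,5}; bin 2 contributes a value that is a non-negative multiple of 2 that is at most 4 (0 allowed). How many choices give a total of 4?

2

The generating function for the choices is (1 + x + x^4 + x^5)·(1 + x^2 + x^4); the count is [x^4].
(1 + x + x^4 + x^5) has coefficients 1,1,0,0,1 for degrees 0…4.
(1 + x^2 + x^4) has coefficients 1,0,1,0,1 for degrees 0…4.
[x^4] = 1·1 + 1·0 + 1·1 = 2.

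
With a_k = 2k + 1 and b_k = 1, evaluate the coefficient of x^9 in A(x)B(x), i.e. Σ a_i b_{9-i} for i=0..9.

100

Write out a_i and b_{9-i} for i = 0,…,9 and sum the products.
Σ = 1·1 + 3·1 + 5·1 + 7·1 + 9·1 + 11·1 + 13·1 + 15·1 + 17·1 + 19·1 = 100.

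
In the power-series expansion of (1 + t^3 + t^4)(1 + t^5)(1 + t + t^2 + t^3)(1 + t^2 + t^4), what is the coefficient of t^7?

7

(1 + t^3 + t^4) has coefficients 1,0,0,1,1 for degrees 0…4.
(1 + t^5) has coefficients 1,0,0,0,0,1,0,0 for degrees 0…7.
Multiplying by (1 + t + t^2 + t^3) gives running coefficients 1,1,1,1,0,1,1,1 for degrees 0…7.
Finally multiplying by (1 + t^2 + t^4), the product of all factors after the first has coefficients 1,1,2,2,2,3,2,3 for degrees 0…7.
[t^7] = 1·3 + 1·2 + 1·2 = 7.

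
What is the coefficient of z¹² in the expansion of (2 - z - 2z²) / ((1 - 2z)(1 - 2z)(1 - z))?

110591

The denominator gives the recurrence a_n = 5a_(n−1) − 8a_(n−2) + 4a_(n−3) for n ≥ 3; the numerator fixes a_0 = 2, a_1 = 9, a_2 = 27.
Iterating: 2, 9, 27, 71, 175, 415, 959, 2175, 4863, 10751, 23551, 51199, 110591, so a_12 = 110591.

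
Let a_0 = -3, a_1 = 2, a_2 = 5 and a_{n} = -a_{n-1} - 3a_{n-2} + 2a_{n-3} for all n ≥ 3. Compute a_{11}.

The ordinary generating function has denominator 1 + q + 3q^2 - 2q^3.
Iterating the recurrence: a_0,…,a_{11} = -3, 2, 5, -17, 6, 55, -107, -46, 477, -553, -970, 3583.

3583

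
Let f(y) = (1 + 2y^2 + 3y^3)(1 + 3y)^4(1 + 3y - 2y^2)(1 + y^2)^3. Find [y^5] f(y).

(1 + 2y^2 + 3y^3) has coefficients 1,0,2,3 for degrees 0…3.
(1 + 3y)^4 has coefficients 1,12,54,108,81,0 for degrees 0…5.
Multiplying by (1 + 3y - 2y^2) gives running coefficients 1,15,88,246,297,27 for degrees 0…5.
Finally multiplying by (1 + y^2)^3, the product of all factors after the first has coefficients 1,15,91,291,564,810 for degrees 0…5.
[y^5] = 1·810 + 2·291 + 3·91 = 1665.

1665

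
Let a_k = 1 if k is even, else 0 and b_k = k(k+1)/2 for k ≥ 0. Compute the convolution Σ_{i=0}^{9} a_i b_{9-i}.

The convolution is the t^9 coefficient of A(t)B(t).
Σ = 1·45 + 0·36 + 1·28 + 0·21 + 1·15 + 0·10 + 1·6 + 0·3 + 1·1 + 0·0 = 95.

95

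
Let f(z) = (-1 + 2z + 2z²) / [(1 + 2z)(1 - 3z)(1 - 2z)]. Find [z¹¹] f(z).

-35839

Partial fractions give a closed form: a_n = (-3/10)·(-2)^n + (-1/5)·3^n + (-1/2)·2^n.
At n = 11: a_11 = -35839.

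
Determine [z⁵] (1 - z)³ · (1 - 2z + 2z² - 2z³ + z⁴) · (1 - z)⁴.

-210

(1 - z)³ has coefficients 1,-3,3,-1 for degrees 0…3.
(1 - 2z + 2z² - 2z³ + z⁴) has coefficients 1,-2,2,-2,1,0 for degrees 0…5.
Finally multiplying by (1 - z)⁴, the product of all factors after the first has coefficients 1,-6,16,-26,30,-26 for degrees 0…5.
[z⁵] = 1·(-26) − 3·30 + 3·(-26) − 1·16 = -210.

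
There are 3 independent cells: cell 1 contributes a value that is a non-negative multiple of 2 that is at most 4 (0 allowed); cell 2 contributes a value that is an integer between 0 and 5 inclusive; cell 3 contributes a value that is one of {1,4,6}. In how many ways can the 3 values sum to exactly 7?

The generating function for the choices is (1 + q^2 + q^4)·(1 + q + q^2 + q^3 + q^4 + q^5)·(q + q^4 + q^6); the count is [q^7].
(1 + q^2 + q^4) has coefficients 1,0,1,0,1 for degrees 0…4.
(1 + q + q^2 + q^3 + q^4 + q^5) has coefficients 1,1,1,1,1,1,0,0 for degrees 0…7.
Finally multiplying by (q + q^4 + q^6), the product of all factors after the first has coefficients 0,1,1,1,2,2,3,2 for degrees 0…7.
[q^7] = 1·2 + 1·2 + 1·1 = 5.

5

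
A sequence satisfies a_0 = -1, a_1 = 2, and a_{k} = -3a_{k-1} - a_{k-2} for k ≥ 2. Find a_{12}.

-75025

The ordinary generating function has denominator 1 + 3x + x^2.
Iterating the recurrence: a_0,…,a_{12} = -1, 2, -5, 13, -34, 89, -233, 610, -1597, 4181, -10946, 28657, -75025.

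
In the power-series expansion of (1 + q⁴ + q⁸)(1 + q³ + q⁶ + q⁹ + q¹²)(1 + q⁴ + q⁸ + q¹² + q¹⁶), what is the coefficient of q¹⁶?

(1 + q⁴ + q⁸) has coefficients 1,0,0,0,1,0,0,0,1 for degrees 0…8.
(1 + q³ + q⁶ + q⁹ + q¹²) has coefficients 1,0,0,1,0,0,1,0,0,1,0,0,1,0,0,0,0 for degrees 0…16.
Finally multiplying by (1 + q⁴ + q⁸ + q¹² + q¹⁶), the product of all factors after the first has coefficients 1,0,0,1,1,0,1,1,1,1,1,1,2,1,1,1,2 for degrees 0…16.
[q¹⁶] = 1·2 + 1·2 + 1·1 = 5.

5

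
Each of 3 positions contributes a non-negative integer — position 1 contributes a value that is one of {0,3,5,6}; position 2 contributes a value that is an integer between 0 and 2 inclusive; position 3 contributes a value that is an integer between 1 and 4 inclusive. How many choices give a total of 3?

3

The generating function for the choices is (1 + x³ + x⁵ + x⁶)·(1 + x + x²)·(x + x² + x³ + x⁴); the count is [x³].
(1 + x³ + x⁵ + x⁶) has coefficients 1,0,0,1 for degrees 0…3.
(1 + x + x²) has coefficients 1,1,1,0 for degrees 0…3.
Finally multiplying by (x + x² + x³ + x⁴), the product of all factors after the first has coefficients 0,1,2,3 for degrees 0…3.
[x³] = 1·3 + 1·0 = 3.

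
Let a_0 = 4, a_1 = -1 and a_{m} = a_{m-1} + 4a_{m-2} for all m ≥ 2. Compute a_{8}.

The ordinary generating function has denominator 1 - x - 4x^2.
Iterating the recurrence: a_0,…,a_{8} = 4, -1, 15, 11, 71, 115, 399, 859, 2455.

2455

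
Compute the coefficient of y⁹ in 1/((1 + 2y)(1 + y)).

The denominator gives the recurrence a_n = −3a_(n−1) − 2a_(n−2) for n ≥ 2; the numerator fixes a_0 = 1, a_1 = -3.
Iterating: 1, -3, 7, -15, 31, -63, 127, -255, 511, -1023, so a_9 = -1023.

-1023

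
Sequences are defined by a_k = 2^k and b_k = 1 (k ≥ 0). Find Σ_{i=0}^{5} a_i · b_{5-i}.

Write out a_i and b_{5-i} for i = 0,…,5 and sum the products.
Σ = 1·1 + 2·1 + 4·1 + 8·1 + 16·1 + 32·1 = 63.

63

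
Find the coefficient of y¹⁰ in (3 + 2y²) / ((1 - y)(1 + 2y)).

2391

The denominator gives the recurrence a_n = −a_(n−1) + 2a_(n−2) for n ≥ 3; the numerator fixes a_0 = 3, a_1 = -3, a_2 = 11.
Iterating: 3, -3, 11, -17, 39, -73, 151, -297, 599, -1193, 2391, so a_10 = 2391.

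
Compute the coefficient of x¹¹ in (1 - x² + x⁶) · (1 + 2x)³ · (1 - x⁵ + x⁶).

(1 - x² + x⁶) has coefficients 1,0,-1,0,0,0,1 for degrees 0…6.
(1 + 2x)³ has coefficients 1,6,12,8,0,0,0,0,0,0,0,0 for degrees 0…11.
Finally multiplying by (1 - x⁵ + x⁶), the product of all factors after the first has coefficients 1,6,12,8,0,-1,-5,-6,4,8,0,0 for degrees 0…11.
[x¹¹] = 1·0 − 1·8 + 1·(-1) = -9.

-9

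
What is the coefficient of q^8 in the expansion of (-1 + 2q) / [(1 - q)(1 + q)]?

Partial fractions give a closed form: a_n = (1/2)·1^n + (-3/2)·(-1)^n.
At n = 8: a_8 = -1.

-1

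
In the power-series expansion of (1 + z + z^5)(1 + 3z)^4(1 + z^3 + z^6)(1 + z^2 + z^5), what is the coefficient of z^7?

470

(1 + z + z^5) has coefficients 1,1,0,0,0,1 for degrees 0…5.
(1 + 3z)^4 has coefficients 1,12,54,108,81,0,0,0 for degrees 0…7.
Multiplying by (1 + z^3 + z^6) gives running coefficients 1,12,54,109,93,54,109,93 for degrees 0…7.
Finally multiplying by (1 + z^2 + z^5), the product of all factors after the first has coefficients 1,12,55,121,147,164,214,201 for degrees 0…7.
[z^7] = 1·201 + 1·214 + 1·55 = 470.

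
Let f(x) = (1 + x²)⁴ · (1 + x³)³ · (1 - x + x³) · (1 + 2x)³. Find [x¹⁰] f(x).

(1 + x²)⁴ has coefficients 1,0,4,0,6,0,4,0,1 for degrees 0…8.
(1 + x³)³ has coefficients 1,0,0,3,0,0,3,0,0,1,0 for degrees 0…10.
Multiplying by (1 - x + x³) gives running coefficients 1,-1,0,4,-3,0,6,-3,0,4,-1 for degrees 0…10.
Finally multiplying by (1 + 2x)³, the product of all factors after the first has coefficients 1,5,6,0,13,30,2,9,54,16,-1 for degrees 0…10.
[x¹⁰] = 1·(-1) + 4·54 + 6·2 + 4·13 + 1·6 = 285.

285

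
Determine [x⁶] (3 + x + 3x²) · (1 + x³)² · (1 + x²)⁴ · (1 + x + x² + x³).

119

(3 + x + 3x²) has coefficients 3,1,3 for degrees 0…2.
(1 + x³)² has coefficients 1,0,0,2,0,0,1 for degrees 0…6.
Multiplying by (1 + x²)⁴ gives running coefficients 1,0,4,2,6,8,5 for degrees 0…6.
Finally multiplying by (1 + x + x² + x³), the product of all factors after the first has coefficients 1,1,5,7,12,20,21 for degrees 0…6.
[x⁶] = 3·21 + 1·20 + 3·12 = 119.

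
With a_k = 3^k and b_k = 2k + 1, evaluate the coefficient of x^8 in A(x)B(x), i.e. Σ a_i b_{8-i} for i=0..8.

This is [x^8] in the product of the two ordinary generating functions.
Σ = 1·17 + 3·15 + 9·13 + 27·11 + 81·9 + 243·7 + 729·5 + 2187·3 + 6561·1 = 19673.

19673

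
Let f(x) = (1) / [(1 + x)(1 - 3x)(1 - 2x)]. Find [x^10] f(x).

Partial fractions give a closed form: a_n = (1/12)·(-1)^n + (9/4)·3^n + (-4/3)·2^n.
At n = 10: a_10 = 131495.

131495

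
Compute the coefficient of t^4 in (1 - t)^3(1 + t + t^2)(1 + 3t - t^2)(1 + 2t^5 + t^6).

-2

(1 - t)^3 has coefficients 1,-3,3,-1 for degrees 0…3.
(1 + t + t^2) has coefficients 1,1,1,0,0 for degrees 0…4.
Multiplying by (1 + 3t - t^2) gives running coefficients 1,4,3,2,-1 for degrees 0…4.
Finally multiplying by (1 + 2t^5 + t^6), the product of all factors after the first has coefficients 1,4,3,2,-1 for degrees 0…4.
[t^4] = 1·(-1) − 3·2 + 3·3 − 1·4 = -2.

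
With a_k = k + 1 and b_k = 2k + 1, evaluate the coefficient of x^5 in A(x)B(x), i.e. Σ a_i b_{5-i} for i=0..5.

This is [x^5] in the product of the two ordinary generating functions.
Σ = 1·11 + 2·9 + 3·7 + 4·5 + 5·3 + 6·1 = 91.

91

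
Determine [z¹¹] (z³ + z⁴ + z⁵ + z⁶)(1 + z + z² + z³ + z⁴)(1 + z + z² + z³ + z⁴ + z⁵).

14

(z³ + z⁴ + z⁵ + z⁶) has coefficients 0,0,0,1,1,1,1 for degrees 0…6.
(1 + z + z² + z³ + z⁴) has coefficients 1,1,1,1,1,0,0,0,0,0,0,0 for degrees 0…11.
Finally multiplying by (1 + z + z² + z³ + z⁴ + z⁵), the product of all factors after the first has coefficients 1,2,3,4,5,5,4,3,2,1,0,0 for degrees 0…11.
[z¹¹] = 1·2 + 1·3 + 1·4 + 1·5 = 14.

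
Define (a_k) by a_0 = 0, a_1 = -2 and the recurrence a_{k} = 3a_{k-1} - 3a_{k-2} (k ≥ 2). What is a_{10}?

The ordinary generating function has denominator 1 - 3q + 3q^2.
Iterating the recurrence: a_0,…,a_{10} = 0, -2, -6, -12, -18, -18, 0, 54, 162, 324, 486.

486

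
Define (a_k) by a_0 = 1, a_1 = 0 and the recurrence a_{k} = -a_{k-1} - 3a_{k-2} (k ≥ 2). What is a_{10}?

The ordinary generating function has denominator 1 + y + 3y^2.
Iterating the recurrence: a_0,…,a_{10} = 1, 0, -3, 3, 6, -15, -3, 48, -39, -105, 222.

222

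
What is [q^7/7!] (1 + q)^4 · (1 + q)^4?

40320

The EGF product rule gives c_7 = Σ_{k_1+k_2=7} C(7; k_1,k_2) · ∏ g_i(k_i), where (1+q)^4 gives the falling factorial (4)_k; (1+q)^4 gives the falling factorial (4)_k.
g_1(k) for k = 0…7: 1, 4, 12, 24, 24, 0, 0, 0.
g_2(k) for k = 0…7: 1, 4, 12, 24, 24, 0, 0, 0.
c_7 = Σ_k C(7,k)·g_1(k)·g_2(7−k) = 35·24·24 + 35·24·24 = 20160 + 20160 = 40320.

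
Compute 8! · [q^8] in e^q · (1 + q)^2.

The EGF product rule gives c_8 = Σ_{k_1+k_2=8} C(8; k_1,k_2) · ∏ g_i(k_i), where e^q gives (1)^k; (1+q)^2 gives the falling factorial (2)_k.
g_1(k) for k = 0…8: 1, 1, 1, 1, 1, 1, 1, 1, 1.
g_2(k) for k = 0…8: 1, 2, 2, 0, 0, 0, 0, 0, 0.
c_8 = Σ_k C(8,k)·g_1(k)·g_2(8−k) = 28·1·2 + 8·1·2 + 1·1·1 = 56 + 16 + 1 = 73.

73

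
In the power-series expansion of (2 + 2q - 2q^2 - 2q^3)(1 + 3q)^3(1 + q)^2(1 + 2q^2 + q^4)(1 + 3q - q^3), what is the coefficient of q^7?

306

(2 + 2q - 2q^2 - 2q^3) has coefficients 2,2,-2,-2 for degrees 0…3.
(1 + 3q)^3 has coefficients 1,9,27,27,0,0,0,0 for degrees 0…7.
Multiplying by (1 + q)^2 gives running coefficients 1,11,46,90,81,27,0,0 for degrees 0…7.
Multiplying by (1 + 2q^2 + q^4) gives running coefficients 1,11,48,112,174,218,208,144 for degrees 0…7.
Finally multiplying by (1 + 3q - q^3), the product of all factors after the first has coefficients 1,14,81,255,499,692,750,594 for degrees 0…7.
[q^7] = 2·594 + 2·750 − 2·692 − 2·499 = 306.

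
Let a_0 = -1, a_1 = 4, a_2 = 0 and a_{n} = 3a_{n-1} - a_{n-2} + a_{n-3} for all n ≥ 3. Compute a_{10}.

-4608

The ordinary generating function has denominator 1 - 3t + t^2 - t^3.
Iterating the recurrence: a_0,…,a_{10} = -1, 4, 0, -5, -11, -28, -78, -217, -601, -1664, -4608.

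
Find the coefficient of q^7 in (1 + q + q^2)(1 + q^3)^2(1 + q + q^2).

(1 + q + q^2) has coefficients 1,1,1 for degrees 0…2.
(1 + q^3)^2 has coefficients 1,0,0,2,0,0,1,0 for degrees 0…7.
Finally multiplying by (1 + q + q^2), the product of all factors after the first has coefficients 1,1,1,2,2,2,1,1 for degrees 0…7.
[q^7] = 1·1 + 1·1 + 1·2 = 4.

4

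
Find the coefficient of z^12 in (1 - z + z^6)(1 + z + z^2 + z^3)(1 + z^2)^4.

9

(1 - z + z^6) has coefficients 1,-1,0,0,0,0,1 for degrees 0…6.
(1 + z + z^2 + z^3) has coefficients 1,1,1,1,0,0,0,0,0,0,0,0,0 for degrees 0…12.
Finally multiplying by (1 + z^2)^4, the product of all factors after the first has coefficients 1,1,5,5,10,10,10,10,5,5,1,1,0 for degrees 0…12.
[z^12] = 1·0 − 1·1 + 1·10 = 9.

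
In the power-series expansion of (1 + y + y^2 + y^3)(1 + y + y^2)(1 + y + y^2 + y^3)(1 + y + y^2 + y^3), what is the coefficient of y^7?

(1 + y + y^2 + y^3) has coefficients 1,1,1,1 for degrees 0…3.
(1 + y + y^2) has coefficients 1,1,1,0,0,0,0,0 for degrees 0…7.
Multiplying by (1 + y + y^2 + y^3) gives running coefficients 1,2,3,3,2,1,0,0 for degrees 0…7.
Finally multiplying by (1 + y + y^2 + y^3), the product of all factors after the first has coefficients 1,3,6,9,10,9,6,3 for degrees 0…7.
[y^7] = 1·3 + 1·6 + 1·9 + 1·10 = 28.

28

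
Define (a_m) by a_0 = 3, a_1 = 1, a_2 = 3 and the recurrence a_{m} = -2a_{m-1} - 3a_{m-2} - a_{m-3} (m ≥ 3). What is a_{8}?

13

The ordinary generating function has denominator 1 + 2q + 3q^2 + q^3.
Iterating the recurrence: a_0,…,a_{8} = 3, 1, 3, -12, 14, 5, -40, 51, 13.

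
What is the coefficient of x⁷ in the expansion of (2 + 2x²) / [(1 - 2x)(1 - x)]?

The denominator gives the recurrence a_n = 3a_(n−1) − 2a_(n−2) for n ≥ 3; the numerator fixes a_0 = 2, a_1 = 6, a_2 = 16.
Iterating: 2, 6, 16, 36, 76, 156, 316, 636, so a_7 = 636.

636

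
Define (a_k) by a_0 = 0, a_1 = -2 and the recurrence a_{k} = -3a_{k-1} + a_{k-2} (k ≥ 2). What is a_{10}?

85674

The ordinary generating function has denominator 1 + 3y - y^2.
Iterating the recurrence: a_0,…,a_{10} = 0, -2, 6, -20, 66, -218, 720, -2378, 7854, -25940, 85674.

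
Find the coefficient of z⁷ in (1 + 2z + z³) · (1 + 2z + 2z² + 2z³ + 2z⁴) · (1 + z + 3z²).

(1 + 2z + z³) has coefficients 1,2,0,1 for degrees 0…3.
(1 + 2z + 2z² + 2z³ + 2z⁴) has coefficients 1,2,2,2,2,0,0,0 for degrees 0…7.
Finally multiplying by (1 + z + 3z²), the product of all factors after the first has coefficients 1,3,7,10,10,8,6,0 for degrees 0…7.
[z⁷] = 1·0 + 2·6 + 1·10 = 22.

22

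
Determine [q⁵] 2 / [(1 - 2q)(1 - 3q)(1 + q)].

Partial fractions give a closed form: a_n = (-8/3)·2^n + (9/2)·3^n + (1/6)·(-1)^n.
At n = 5: a_5 = 1008.

1008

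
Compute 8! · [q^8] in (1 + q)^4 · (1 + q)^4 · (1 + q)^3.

The EGF product rule gives c_8 = Σ_{k_1+k_2+k_3=8} C(8; k_1,k_2,k_3) · ∏ g_i(k_i), where (1+q)^4 gives the falling factorial (4)_k; (1+q)^4 gives the falling factorial (4)_k; (1+q)^3 gives the falling factorial (3)_k.
g_1(k) for k = 0…8: 1, 4, 12, 24, 24, 0, 0, 0, 0.
g_2(k) for k = 0…8: 1, 4, 12, 24, 24, 0, 0, 0, 0.
g_3(k) for k = 0…8: 1, 3, 6, 6, 0, 0, 0, 0, 0.
First combine the last two factors: h(k) = Σ_j C(k,j)·g_2(j)·g_3(k−j) for k = 0…8: 1, 7, 42, 210, 840, 2520, 5040, 5040, 0.
c_8 = Σ_k C(8,k)·g_1(k)·h(8−k) = 8·4·5040 + 28·12·5040 + 56·24·2520 + 70·24·840 = 161280 + 1693440 + 3386880 + 1411200 = 6652800.

6652800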